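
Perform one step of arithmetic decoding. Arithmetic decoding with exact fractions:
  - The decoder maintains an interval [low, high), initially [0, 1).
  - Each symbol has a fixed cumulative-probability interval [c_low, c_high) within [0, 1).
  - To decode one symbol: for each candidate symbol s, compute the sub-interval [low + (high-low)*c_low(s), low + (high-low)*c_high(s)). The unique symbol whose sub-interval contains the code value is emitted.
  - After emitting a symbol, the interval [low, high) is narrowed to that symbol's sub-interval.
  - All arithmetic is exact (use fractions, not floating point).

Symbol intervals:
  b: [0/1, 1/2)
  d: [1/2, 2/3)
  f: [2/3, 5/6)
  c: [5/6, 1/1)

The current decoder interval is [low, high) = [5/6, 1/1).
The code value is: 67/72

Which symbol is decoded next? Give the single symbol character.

Interval width = high − low = 1/1 − 5/6 = 1/6
Scaled code = (code − low) / width = (67/72 − 5/6) / 1/6 = 7/12
  b: [0/1, 1/2) 
  d: [1/2, 2/3) ← scaled code falls here ✓
  f: [2/3, 5/6) 
  c: [5/6, 1/1) 

Answer: d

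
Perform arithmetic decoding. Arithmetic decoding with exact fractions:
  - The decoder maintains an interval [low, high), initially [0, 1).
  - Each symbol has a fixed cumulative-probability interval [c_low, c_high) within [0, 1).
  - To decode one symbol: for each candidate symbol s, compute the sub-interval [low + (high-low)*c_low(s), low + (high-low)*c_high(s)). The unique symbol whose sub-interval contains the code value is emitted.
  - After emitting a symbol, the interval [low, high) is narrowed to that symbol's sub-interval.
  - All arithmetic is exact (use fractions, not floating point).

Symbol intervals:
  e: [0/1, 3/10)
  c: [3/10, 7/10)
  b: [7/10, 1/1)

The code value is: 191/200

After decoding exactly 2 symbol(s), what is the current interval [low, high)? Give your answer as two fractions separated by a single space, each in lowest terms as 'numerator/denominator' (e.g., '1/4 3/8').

Step 1: interval [0/1, 1/1), width = 1/1 - 0/1 = 1/1
  'e': [0/1 + 1/1*0/1, 0/1 + 1/1*3/10) = [0/1, 3/10)
  'c': [0/1 + 1/1*3/10, 0/1 + 1/1*7/10) = [3/10, 7/10)
  'b': [0/1 + 1/1*7/10, 0/1 + 1/1*1/1) = [7/10, 1/1) <- contains code 191/200
  emit 'b', narrow to [7/10, 1/1)
Step 2: interval [7/10, 1/1), width = 1/1 - 7/10 = 3/10
  'e': [7/10 + 3/10*0/1, 7/10 + 3/10*3/10) = [7/10, 79/100)
  'c': [7/10 + 3/10*3/10, 7/10 + 3/10*7/10) = [79/100, 91/100)
  'b': [7/10 + 3/10*7/10, 7/10 + 3/10*1/1) = [91/100, 1/1) <- contains code 191/200
  emit 'b', narrow to [91/100, 1/1)

Answer: 91/100 1/1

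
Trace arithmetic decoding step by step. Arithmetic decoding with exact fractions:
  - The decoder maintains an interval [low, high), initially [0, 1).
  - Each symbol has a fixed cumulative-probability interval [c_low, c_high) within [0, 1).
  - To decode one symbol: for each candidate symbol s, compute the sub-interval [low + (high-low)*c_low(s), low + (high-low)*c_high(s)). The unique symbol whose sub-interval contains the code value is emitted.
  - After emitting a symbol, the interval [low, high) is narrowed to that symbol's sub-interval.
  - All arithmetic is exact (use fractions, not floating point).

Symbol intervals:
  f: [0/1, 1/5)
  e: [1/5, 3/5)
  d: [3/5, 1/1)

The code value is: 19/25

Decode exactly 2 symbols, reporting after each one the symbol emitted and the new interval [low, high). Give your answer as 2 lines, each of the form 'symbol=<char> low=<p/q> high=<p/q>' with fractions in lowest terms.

Step 1: interval [0/1, 1/1), width = 1/1 - 0/1 = 1/1
  'f': [0/1 + 1/1*0/1, 0/1 + 1/1*1/5) = [0/1, 1/5)
  'e': [0/1 + 1/1*1/5, 0/1 + 1/1*3/5) = [1/5, 3/5)
  'd': [0/1 + 1/1*3/5, 0/1 + 1/1*1/1) = [3/5, 1/1) <- contains code 19/25
  emit 'd', narrow to [3/5, 1/1)
Step 2: interval [3/5, 1/1), width = 1/1 - 3/5 = 2/5
  'f': [3/5 + 2/5*0/1, 3/5 + 2/5*1/5) = [3/5, 17/25)
  'e': [3/5 + 2/5*1/5, 3/5 + 2/5*3/5) = [17/25, 21/25) <- contains code 19/25
  'd': [3/5 + 2/5*3/5, 3/5 + 2/5*1/1) = [21/25, 1/1)
  emit 'e', narrow to [17/25, 21/25)

Answer: symbol=d low=3/5 high=1/1
symbol=e low=17/25 high=21/25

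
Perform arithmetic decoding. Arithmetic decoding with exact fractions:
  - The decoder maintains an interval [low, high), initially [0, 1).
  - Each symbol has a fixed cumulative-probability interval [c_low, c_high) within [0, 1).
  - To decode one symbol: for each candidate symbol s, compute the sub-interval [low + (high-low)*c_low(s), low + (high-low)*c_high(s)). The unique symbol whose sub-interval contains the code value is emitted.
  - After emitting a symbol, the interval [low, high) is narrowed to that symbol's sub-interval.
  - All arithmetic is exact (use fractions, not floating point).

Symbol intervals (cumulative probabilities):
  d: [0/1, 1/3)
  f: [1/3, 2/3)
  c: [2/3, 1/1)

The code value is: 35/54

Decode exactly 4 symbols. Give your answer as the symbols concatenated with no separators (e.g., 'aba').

Step 1: interval [0/1, 1/1), width = 1/1 - 0/1 = 1/1
  'd': [0/1 + 1/1*0/1, 0/1 + 1/1*1/3) = [0/1, 1/3)
  'f': [0/1 + 1/1*1/3, 0/1 + 1/1*2/3) = [1/3, 2/3) <- contains code 35/54
  'c': [0/1 + 1/1*2/3, 0/1 + 1/1*1/1) = [2/3, 1/1)
  emit 'f', narrow to [1/3, 2/3)
Step 2: interval [1/3, 2/3), width = 2/3 - 1/3 = 1/3
  'd': [1/3 + 1/3*0/1, 1/3 + 1/3*1/3) = [1/3, 4/9)
  'f': [1/3 + 1/3*1/3, 1/3 + 1/3*2/3) = [4/9, 5/9)
  'c': [1/3 + 1/3*2/3, 1/3 + 1/3*1/1) = [5/9, 2/3) <- contains code 35/54
  emit 'c', narrow to [5/9, 2/3)
Step 3: interval [5/9, 2/3), width = 2/3 - 5/9 = 1/9
  'd': [5/9 + 1/9*0/1, 5/9 + 1/9*1/3) = [5/9, 16/27)
  'f': [5/9 + 1/9*1/3, 5/9 + 1/9*2/3) = [16/27, 17/27)
  'c': [5/9 + 1/9*2/3, 5/9 + 1/9*1/1) = [17/27, 2/3) <- contains code 35/54
  emit 'c', narrow to [17/27, 2/3)
Step 4: interval [17/27, 2/3), width = 2/3 - 17/27 = 1/27
  'd': [17/27 + 1/27*0/1, 17/27 + 1/27*1/3) = [17/27, 52/81)
  'f': [17/27 + 1/27*1/3, 17/27 + 1/27*2/3) = [52/81, 53/81) <- contains code 35/54
  'c': [17/27 + 1/27*2/3, 17/27 + 1/27*1/1) = [53/81, 2/3)
  emit 'f', narrow to [52/81, 53/81)

Answer: fccf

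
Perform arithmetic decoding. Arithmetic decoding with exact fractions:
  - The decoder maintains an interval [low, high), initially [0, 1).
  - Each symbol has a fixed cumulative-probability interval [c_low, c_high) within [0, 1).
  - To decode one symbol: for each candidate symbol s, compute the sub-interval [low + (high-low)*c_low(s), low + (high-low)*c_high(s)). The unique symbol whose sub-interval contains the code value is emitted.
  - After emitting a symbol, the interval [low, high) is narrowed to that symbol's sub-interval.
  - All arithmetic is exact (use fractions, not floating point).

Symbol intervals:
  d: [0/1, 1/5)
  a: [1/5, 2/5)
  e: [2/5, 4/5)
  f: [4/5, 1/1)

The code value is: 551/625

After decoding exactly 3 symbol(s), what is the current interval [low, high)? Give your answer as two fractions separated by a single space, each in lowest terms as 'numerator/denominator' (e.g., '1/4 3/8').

Step 1: interval [0/1, 1/1), width = 1/1 - 0/1 = 1/1
  'd': [0/1 + 1/1*0/1, 0/1 + 1/1*1/5) = [0/1, 1/5)
  'a': [0/1 + 1/1*1/5, 0/1 + 1/1*2/5) = [1/5, 2/5)
  'e': [0/1 + 1/1*2/5, 0/1 + 1/1*4/5) = [2/5, 4/5)
  'f': [0/1 + 1/1*4/5, 0/1 + 1/1*1/1) = [4/5, 1/1) <- contains code 551/625
  emit 'f', narrow to [4/5, 1/1)
Step 2: interval [4/5, 1/1), width = 1/1 - 4/5 = 1/5
  'd': [4/5 + 1/5*0/1, 4/5 + 1/5*1/5) = [4/5, 21/25)
  'a': [4/5 + 1/5*1/5, 4/5 + 1/5*2/5) = [21/25, 22/25)
  'e': [4/5 + 1/5*2/5, 4/5 + 1/5*4/5) = [22/25, 24/25) <- contains code 551/625
  'f': [4/5 + 1/5*4/5, 4/5 + 1/5*1/1) = [24/25, 1/1)
  emit 'e', narrow to [22/25, 24/25)
Step 3: interval [22/25, 24/25), width = 24/25 - 22/25 = 2/25
  'd': [22/25 + 2/25*0/1, 22/25 + 2/25*1/5) = [22/25, 112/125) <- contains code 551/625
  'a': [22/25 + 2/25*1/5, 22/25 + 2/25*2/5) = [112/125, 114/125)
  'e': [22/25 + 2/25*2/5, 22/25 + 2/25*4/5) = [114/125, 118/125)
  'f': [22/25 + 2/25*4/5, 22/25 + 2/25*1/1) = [118/125, 24/25)
  emit 'd', narrow to [22/25, 112/125)

Answer: 22/25 112/125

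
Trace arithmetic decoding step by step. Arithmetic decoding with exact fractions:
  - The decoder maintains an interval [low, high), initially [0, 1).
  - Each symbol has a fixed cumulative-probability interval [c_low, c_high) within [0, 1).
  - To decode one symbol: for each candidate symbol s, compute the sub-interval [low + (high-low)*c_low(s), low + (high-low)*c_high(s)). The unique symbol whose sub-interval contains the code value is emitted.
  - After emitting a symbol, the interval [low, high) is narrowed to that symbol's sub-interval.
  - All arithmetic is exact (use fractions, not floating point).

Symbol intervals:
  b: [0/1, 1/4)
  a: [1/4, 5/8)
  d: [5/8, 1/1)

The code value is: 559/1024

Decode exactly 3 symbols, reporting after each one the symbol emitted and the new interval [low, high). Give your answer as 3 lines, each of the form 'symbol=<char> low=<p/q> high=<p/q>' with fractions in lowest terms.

Answer: symbol=a low=1/4 high=5/8
symbol=d low=31/64 high=5/8
symbol=a low=133/256 high=293/512

Derivation:
Step 1: interval [0/1, 1/1), width = 1/1 - 0/1 = 1/1
  'b': [0/1 + 1/1*0/1, 0/1 + 1/1*1/4) = [0/1, 1/4)
  'a': [0/1 + 1/1*1/4, 0/1 + 1/1*5/8) = [1/4, 5/8) <- contains code 559/1024
  'd': [0/1 + 1/1*5/8, 0/1 + 1/1*1/1) = [5/8, 1/1)
  emit 'a', narrow to [1/4, 5/8)
Step 2: interval [1/4, 5/8), width = 5/8 - 1/4 = 3/8
  'b': [1/4 + 3/8*0/1, 1/4 + 3/8*1/4) = [1/4, 11/32)
  'a': [1/4 + 3/8*1/4, 1/4 + 3/8*5/8) = [11/32, 31/64)
  'd': [1/4 + 3/8*5/8, 1/4 + 3/8*1/1) = [31/64, 5/8) <- contains code 559/1024
  emit 'd', narrow to [31/64, 5/8)
Step 3: interval [31/64, 5/8), width = 5/8 - 31/64 = 9/64
  'b': [31/64 + 9/64*0/1, 31/64 + 9/64*1/4) = [31/64, 133/256)
  'a': [31/64 + 9/64*1/4, 31/64 + 9/64*5/8) = [133/256, 293/512) <- contains code 559/1024
  'd': [31/64 + 9/64*5/8, 31/64 + 9/64*1/1) = [293/512, 5/8)
  emit 'a', narrow to [133/256, 293/512)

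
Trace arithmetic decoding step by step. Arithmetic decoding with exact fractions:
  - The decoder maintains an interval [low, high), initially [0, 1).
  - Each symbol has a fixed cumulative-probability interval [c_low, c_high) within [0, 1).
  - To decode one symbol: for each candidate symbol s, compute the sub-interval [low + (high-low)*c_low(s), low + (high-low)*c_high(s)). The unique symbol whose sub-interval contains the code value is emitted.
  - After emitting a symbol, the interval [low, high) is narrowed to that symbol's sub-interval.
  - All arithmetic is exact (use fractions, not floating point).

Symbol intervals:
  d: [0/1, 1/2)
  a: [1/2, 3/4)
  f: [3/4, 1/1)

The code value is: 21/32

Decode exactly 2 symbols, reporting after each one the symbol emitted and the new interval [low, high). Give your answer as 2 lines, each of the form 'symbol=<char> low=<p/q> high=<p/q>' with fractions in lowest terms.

Answer: symbol=a low=1/2 high=3/4
symbol=a low=5/8 high=11/16

Derivation:
Step 1: interval [0/1, 1/1), width = 1/1 - 0/1 = 1/1
  'd': [0/1 + 1/1*0/1, 0/1 + 1/1*1/2) = [0/1, 1/2)
  'a': [0/1 + 1/1*1/2, 0/1 + 1/1*3/4) = [1/2, 3/4) <- contains code 21/32
  'f': [0/1 + 1/1*3/4, 0/1 + 1/1*1/1) = [3/4, 1/1)
  emit 'a', narrow to [1/2, 3/4)
Step 2: interval [1/2, 3/4), width = 3/4 - 1/2 = 1/4
  'd': [1/2 + 1/4*0/1, 1/2 + 1/4*1/2) = [1/2, 5/8)
  'a': [1/2 + 1/4*1/2, 1/2 + 1/4*3/4) = [5/8, 11/16) <- contains code 21/32
  'f': [1/2 + 1/4*3/4, 1/2 + 1/4*1/1) = [11/16, 3/4)
  emit 'a', narrow to [5/8, 11/16)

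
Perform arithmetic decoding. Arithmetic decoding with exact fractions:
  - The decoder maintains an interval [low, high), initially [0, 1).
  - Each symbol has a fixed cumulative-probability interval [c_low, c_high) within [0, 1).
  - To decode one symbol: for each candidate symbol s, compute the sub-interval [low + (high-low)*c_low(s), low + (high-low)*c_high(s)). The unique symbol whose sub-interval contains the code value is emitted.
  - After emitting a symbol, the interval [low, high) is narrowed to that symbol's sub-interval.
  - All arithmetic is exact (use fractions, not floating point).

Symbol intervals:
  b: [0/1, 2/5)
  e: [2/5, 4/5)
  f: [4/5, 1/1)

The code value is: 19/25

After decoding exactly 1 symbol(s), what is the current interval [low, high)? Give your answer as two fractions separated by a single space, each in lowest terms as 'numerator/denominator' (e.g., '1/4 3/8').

Answer: 2/5 4/5

Derivation:
Step 1: interval [0/1, 1/1), width = 1/1 - 0/1 = 1/1
  'b': [0/1 + 1/1*0/1, 0/1 + 1/1*2/5) = [0/1, 2/5)
  'e': [0/1 + 1/1*2/5, 0/1 + 1/1*4/5) = [2/5, 4/5) <- contains code 19/25
  'f': [0/1 + 1/1*4/5, 0/1 + 1/1*1/1) = [4/5, 1/1)
  emit 'e', narrow to [2/5, 4/5)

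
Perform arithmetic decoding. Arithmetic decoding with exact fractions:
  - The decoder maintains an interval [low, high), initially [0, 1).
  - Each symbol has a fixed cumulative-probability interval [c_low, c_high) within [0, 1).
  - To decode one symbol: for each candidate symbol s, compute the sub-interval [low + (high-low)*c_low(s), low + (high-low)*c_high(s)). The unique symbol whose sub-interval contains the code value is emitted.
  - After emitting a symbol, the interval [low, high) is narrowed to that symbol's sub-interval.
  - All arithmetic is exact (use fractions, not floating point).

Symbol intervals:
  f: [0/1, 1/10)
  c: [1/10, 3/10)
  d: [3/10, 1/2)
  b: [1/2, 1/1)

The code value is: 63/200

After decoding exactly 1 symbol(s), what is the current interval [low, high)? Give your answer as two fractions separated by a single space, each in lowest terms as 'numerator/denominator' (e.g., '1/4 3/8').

Answer: 3/10 1/2

Derivation:
Step 1: interval [0/1, 1/1), width = 1/1 - 0/1 = 1/1
  'f': [0/1 + 1/1*0/1, 0/1 + 1/1*1/10) = [0/1, 1/10)
  'c': [0/1 + 1/1*1/10, 0/1 + 1/1*3/10) = [1/10, 3/10)
  'd': [0/1 + 1/1*3/10, 0/1 + 1/1*1/2) = [3/10, 1/2) <- contains code 63/200
  'b': [0/1 + 1/1*1/2, 0/1 + 1/1*1/1) = [1/2, 1/1)
  emit 'd', narrow to [3/10, 1/2)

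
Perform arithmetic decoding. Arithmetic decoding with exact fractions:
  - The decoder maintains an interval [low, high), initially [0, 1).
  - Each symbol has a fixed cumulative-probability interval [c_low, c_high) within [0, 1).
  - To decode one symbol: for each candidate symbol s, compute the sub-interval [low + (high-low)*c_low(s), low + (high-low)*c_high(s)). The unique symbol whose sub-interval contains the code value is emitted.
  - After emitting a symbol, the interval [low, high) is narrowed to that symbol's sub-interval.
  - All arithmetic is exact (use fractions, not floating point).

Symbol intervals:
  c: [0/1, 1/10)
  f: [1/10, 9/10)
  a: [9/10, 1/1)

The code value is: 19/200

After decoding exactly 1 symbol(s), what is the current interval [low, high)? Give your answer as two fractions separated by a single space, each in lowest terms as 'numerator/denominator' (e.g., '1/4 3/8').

Step 1: interval [0/1, 1/1), width = 1/1 - 0/1 = 1/1
  'c': [0/1 + 1/1*0/1, 0/1 + 1/1*1/10) = [0/1, 1/10) <- contains code 19/200
  'f': [0/1 + 1/1*1/10, 0/1 + 1/1*9/10) = [1/10, 9/10)
  'a': [0/1 + 1/1*9/10, 0/1 + 1/1*1/1) = [9/10, 1/1)
  emit 'c', narrow to [0/1, 1/10)

Answer: 0/1 1/10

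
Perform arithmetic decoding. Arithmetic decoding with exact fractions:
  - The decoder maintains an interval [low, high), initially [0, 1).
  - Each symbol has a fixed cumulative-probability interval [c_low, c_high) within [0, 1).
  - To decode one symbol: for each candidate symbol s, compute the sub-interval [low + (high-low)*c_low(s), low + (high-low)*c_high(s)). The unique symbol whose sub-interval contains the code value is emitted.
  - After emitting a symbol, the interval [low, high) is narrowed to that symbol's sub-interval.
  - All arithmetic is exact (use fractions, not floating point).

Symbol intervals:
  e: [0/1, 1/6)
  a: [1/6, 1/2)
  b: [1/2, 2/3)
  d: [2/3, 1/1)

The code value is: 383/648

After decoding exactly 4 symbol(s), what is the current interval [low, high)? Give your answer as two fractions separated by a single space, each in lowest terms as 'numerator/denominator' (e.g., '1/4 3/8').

Step 1: interval [0/1, 1/1), width = 1/1 - 0/1 = 1/1
  'e': [0/1 + 1/1*0/1, 0/1 + 1/1*1/6) = [0/1, 1/6)
  'a': [0/1 + 1/1*1/6, 0/1 + 1/1*1/2) = [1/6, 1/2)
  'b': [0/1 + 1/1*1/2, 0/1 + 1/1*2/3) = [1/2, 2/3) <- contains code 383/648
  'd': [0/1 + 1/1*2/3, 0/1 + 1/1*1/1) = [2/3, 1/1)
  emit 'b', narrow to [1/2, 2/3)
Step 2: interval [1/2, 2/3), width = 2/3 - 1/2 = 1/6
  'e': [1/2 + 1/6*0/1, 1/2 + 1/6*1/6) = [1/2, 19/36)
  'a': [1/2 + 1/6*1/6, 1/2 + 1/6*1/2) = [19/36, 7/12)
  'b': [1/2 + 1/6*1/2, 1/2 + 1/6*2/3) = [7/12, 11/18) <- contains code 383/648
  'd': [1/2 + 1/6*2/3, 1/2 + 1/6*1/1) = [11/18, 2/3)
  emit 'b', narrow to [7/12, 11/18)
Step 3: interval [7/12, 11/18), width = 11/18 - 7/12 = 1/36
  'e': [7/12 + 1/36*0/1, 7/12 + 1/36*1/6) = [7/12, 127/216)
  'a': [7/12 + 1/36*1/6, 7/12 + 1/36*1/2) = [127/216, 43/72) <- contains code 383/648
  'b': [7/12 + 1/36*1/2, 7/12 + 1/36*2/3) = [43/72, 65/108)
  'd': [7/12 + 1/36*2/3, 7/12 + 1/36*1/1) = [65/108, 11/18)
  emit 'a', narrow to [127/216, 43/72)
Step 4: interval [127/216, 43/72), width = 43/72 - 127/216 = 1/108
  'e': [127/216 + 1/108*0/1, 127/216 + 1/108*1/6) = [127/216, 191/324)
  'a': [127/216 + 1/108*1/6, 127/216 + 1/108*1/2) = [191/324, 16/27) <- contains code 383/648
  'b': [127/216 + 1/108*1/2, 127/216 + 1/108*2/3) = [16/27, 385/648)
  'd': [127/216 + 1/108*2/3, 127/216 + 1/108*1/1) = [385/648, 43/72)
  emit 'a', narrow to [191/324, 16/27)

Answer: 191/324 16/27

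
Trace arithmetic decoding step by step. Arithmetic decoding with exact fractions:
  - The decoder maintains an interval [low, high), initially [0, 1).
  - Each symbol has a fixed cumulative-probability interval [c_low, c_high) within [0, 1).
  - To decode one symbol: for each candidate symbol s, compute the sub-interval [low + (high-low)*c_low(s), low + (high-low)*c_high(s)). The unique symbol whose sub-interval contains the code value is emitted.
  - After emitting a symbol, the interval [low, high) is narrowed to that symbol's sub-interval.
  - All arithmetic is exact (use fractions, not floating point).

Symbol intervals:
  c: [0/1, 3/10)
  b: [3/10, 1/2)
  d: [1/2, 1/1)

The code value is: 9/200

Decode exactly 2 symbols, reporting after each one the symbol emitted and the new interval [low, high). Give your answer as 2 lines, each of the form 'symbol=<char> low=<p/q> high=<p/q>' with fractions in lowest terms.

Answer: symbol=c low=0/1 high=3/10
symbol=c low=0/1 high=9/100

Derivation:
Step 1: interval [0/1, 1/1), width = 1/1 - 0/1 = 1/1
  'c': [0/1 + 1/1*0/1, 0/1 + 1/1*3/10) = [0/1, 3/10) <- contains code 9/200
  'b': [0/1 + 1/1*3/10, 0/1 + 1/1*1/2) = [3/10, 1/2)
  'd': [0/1 + 1/1*1/2, 0/1 + 1/1*1/1) = [1/2, 1/1)
  emit 'c', narrow to [0/1, 3/10)
Step 2: interval [0/1, 3/10), width = 3/10 - 0/1 = 3/10
  'c': [0/1 + 3/10*0/1, 0/1 + 3/10*3/10) = [0/1, 9/100) <- contains code 9/200
  'b': [0/1 + 3/10*3/10, 0/1 + 3/10*1/2) = [9/100, 3/20)
  'd': [0/1 + 3/10*1/2, 0/1 + 3/10*1/1) = [3/20, 3/10)
  emit 'c', narrow to [0/1, 9/100)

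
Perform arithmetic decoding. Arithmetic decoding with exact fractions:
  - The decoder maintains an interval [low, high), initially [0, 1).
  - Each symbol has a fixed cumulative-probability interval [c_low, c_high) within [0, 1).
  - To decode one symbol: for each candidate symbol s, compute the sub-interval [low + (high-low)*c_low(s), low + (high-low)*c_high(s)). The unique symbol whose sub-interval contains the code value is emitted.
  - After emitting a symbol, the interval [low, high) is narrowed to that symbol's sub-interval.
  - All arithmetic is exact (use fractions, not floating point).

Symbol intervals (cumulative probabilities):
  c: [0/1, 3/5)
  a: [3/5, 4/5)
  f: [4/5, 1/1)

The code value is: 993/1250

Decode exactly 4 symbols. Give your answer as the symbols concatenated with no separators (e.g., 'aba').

Answer: affc

Derivation:
Step 1: interval [0/1, 1/1), width = 1/1 - 0/1 = 1/1
  'c': [0/1 + 1/1*0/1, 0/1 + 1/1*3/5) = [0/1, 3/5)
  'a': [0/1 + 1/1*3/5, 0/1 + 1/1*4/5) = [3/5, 4/5) <- contains code 993/1250
  'f': [0/1 + 1/1*4/5, 0/1 + 1/1*1/1) = [4/5, 1/1)
  emit 'a', narrow to [3/5, 4/5)
Step 2: interval [3/5, 4/5), width = 4/5 - 3/5 = 1/5
  'c': [3/5 + 1/5*0/1, 3/5 + 1/5*3/5) = [3/5, 18/25)
  'a': [3/5 + 1/5*3/5, 3/5 + 1/5*4/5) = [18/25, 19/25)
  'f': [3/5 + 1/5*4/5, 3/5 + 1/5*1/1) = [19/25, 4/5) <- contains code 993/1250
  emit 'f', narrow to [19/25, 4/5)
Step 3: interval [19/25, 4/5), width = 4/5 - 19/25 = 1/25
  'c': [19/25 + 1/25*0/1, 19/25 + 1/25*3/5) = [19/25, 98/125)
  'a': [19/25 + 1/25*3/5, 19/25 + 1/25*4/5) = [98/125, 99/125)
  'f': [19/25 + 1/25*4/5, 19/25 + 1/25*1/1) = [99/125, 4/5) <- contains code 993/1250
  emit 'f', narrow to [99/125, 4/5)
Step 4: interval [99/125, 4/5), width = 4/5 - 99/125 = 1/125
  'c': [99/125 + 1/125*0/1, 99/125 + 1/125*3/5) = [99/125, 498/625) <- contains code 993/1250
  'a': [99/125 + 1/125*3/5, 99/125 + 1/125*4/5) = [498/625, 499/625)
  'f': [99/125 + 1/125*4/5, 99/125 + 1/125*1/1) = [499/625, 4/5)
  emit 'c', narrow to [99/125, 498/625)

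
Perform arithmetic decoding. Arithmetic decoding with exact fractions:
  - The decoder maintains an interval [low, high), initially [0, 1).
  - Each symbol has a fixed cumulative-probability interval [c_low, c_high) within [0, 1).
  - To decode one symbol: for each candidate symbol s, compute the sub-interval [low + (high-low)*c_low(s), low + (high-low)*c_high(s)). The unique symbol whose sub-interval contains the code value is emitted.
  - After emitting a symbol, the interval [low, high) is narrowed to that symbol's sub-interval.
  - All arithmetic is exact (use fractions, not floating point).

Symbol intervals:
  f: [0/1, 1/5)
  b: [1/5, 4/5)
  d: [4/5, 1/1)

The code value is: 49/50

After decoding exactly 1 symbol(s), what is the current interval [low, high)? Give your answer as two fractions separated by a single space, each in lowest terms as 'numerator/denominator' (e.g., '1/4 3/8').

Answer: 4/5 1/1

Derivation:
Step 1: interval [0/1, 1/1), width = 1/1 - 0/1 = 1/1
  'f': [0/1 + 1/1*0/1, 0/1 + 1/1*1/5) = [0/1, 1/5)
  'b': [0/1 + 1/1*1/5, 0/1 + 1/1*4/5) = [1/5, 4/5)
  'd': [0/1 + 1/1*4/5, 0/1 + 1/1*1/1) = [4/5, 1/1) <- contains code 49/50
  emit 'd', narrow to [4/5, 1/1)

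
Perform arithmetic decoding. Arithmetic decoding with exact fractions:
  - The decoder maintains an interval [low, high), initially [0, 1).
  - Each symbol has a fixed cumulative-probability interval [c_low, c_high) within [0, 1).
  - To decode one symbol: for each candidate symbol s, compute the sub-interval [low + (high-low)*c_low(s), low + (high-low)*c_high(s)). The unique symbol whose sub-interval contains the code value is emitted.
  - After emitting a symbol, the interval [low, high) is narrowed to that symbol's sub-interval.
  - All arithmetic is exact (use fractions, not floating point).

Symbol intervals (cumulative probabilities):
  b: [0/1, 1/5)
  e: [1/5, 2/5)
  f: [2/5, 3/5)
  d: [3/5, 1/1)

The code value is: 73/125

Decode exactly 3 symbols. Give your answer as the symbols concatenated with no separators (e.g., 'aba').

Answer: fdd

Derivation:
Step 1: interval [0/1, 1/1), width = 1/1 - 0/1 = 1/1
  'b': [0/1 + 1/1*0/1, 0/1 + 1/1*1/5) = [0/1, 1/5)
  'e': [0/1 + 1/1*1/5, 0/1 + 1/1*2/5) = [1/5, 2/5)
  'f': [0/1 + 1/1*2/5, 0/1 + 1/1*3/5) = [2/5, 3/5) <- contains code 73/125
  'd': [0/1 + 1/1*3/5, 0/1 + 1/1*1/1) = [3/5, 1/1)
  emit 'f', narrow to [2/5, 3/5)
Step 2: interval [2/5, 3/5), width = 3/5 - 2/5 = 1/5
  'b': [2/5 + 1/5*0/1, 2/5 + 1/5*1/5) = [2/5, 11/25)
  'e': [2/5 + 1/5*1/5, 2/5 + 1/5*2/5) = [11/25, 12/25)
  'f': [2/5 + 1/5*2/5, 2/5 + 1/5*3/5) = [12/25, 13/25)
  'd': [2/5 + 1/5*3/5, 2/5 + 1/5*1/1) = [13/25, 3/5) <- contains code 73/125
  emit 'd', narrow to [13/25, 3/5)
Step 3: interval [13/25, 3/5), width = 3/5 - 13/25 = 2/25
  'b': [13/25 + 2/25*0/1, 13/25 + 2/25*1/5) = [13/25, 67/125)
  'e': [13/25 + 2/25*1/5, 13/25 + 2/25*2/5) = [67/125, 69/125)
  'f': [13/25 + 2/25*2/5, 13/25 + 2/25*3/5) = [69/125, 71/125)
  'd': [13/25 + 2/25*3/5, 13/25 + 2/25*1/1) = [71/125, 3/5) <- contains code 73/125
  emit 'd', narrow to [71/125, 3/5)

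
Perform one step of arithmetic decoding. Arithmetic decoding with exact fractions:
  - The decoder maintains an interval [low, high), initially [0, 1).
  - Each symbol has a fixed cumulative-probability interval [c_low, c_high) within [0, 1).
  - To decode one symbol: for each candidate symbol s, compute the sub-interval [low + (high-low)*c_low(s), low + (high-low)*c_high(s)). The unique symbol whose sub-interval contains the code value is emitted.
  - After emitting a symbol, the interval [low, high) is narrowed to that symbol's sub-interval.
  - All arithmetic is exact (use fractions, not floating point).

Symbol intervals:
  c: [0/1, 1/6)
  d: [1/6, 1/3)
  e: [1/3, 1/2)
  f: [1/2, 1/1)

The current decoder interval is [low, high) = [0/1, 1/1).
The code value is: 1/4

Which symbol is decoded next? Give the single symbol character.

Interval width = high − low = 1/1 − 0/1 = 1/1
Scaled code = (code − low) / width = (1/4 − 0/1) / 1/1 = 1/4
  c: [0/1, 1/6) 
  d: [1/6, 1/3) ← scaled code falls here ✓
  e: [1/3, 1/2) 
  f: [1/2, 1/1) 

Answer: d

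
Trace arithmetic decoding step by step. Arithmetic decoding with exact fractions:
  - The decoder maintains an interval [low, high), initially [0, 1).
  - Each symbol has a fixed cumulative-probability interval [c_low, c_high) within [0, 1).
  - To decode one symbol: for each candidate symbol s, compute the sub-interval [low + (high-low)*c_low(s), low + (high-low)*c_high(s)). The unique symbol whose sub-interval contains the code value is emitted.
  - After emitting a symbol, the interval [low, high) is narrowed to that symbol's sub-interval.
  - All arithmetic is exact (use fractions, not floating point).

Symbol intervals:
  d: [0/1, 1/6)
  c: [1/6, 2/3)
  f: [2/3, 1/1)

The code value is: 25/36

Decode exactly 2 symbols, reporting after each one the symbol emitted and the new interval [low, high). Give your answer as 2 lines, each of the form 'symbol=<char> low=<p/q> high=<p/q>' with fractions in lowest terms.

Answer: symbol=f low=2/3 high=1/1
symbol=d low=2/3 high=13/18

Derivation:
Step 1: interval [0/1, 1/1), width = 1/1 - 0/1 = 1/1
  'd': [0/1 + 1/1*0/1, 0/1 + 1/1*1/6) = [0/1, 1/6)
  'c': [0/1 + 1/1*1/6, 0/1 + 1/1*2/3) = [1/6, 2/3)
  'f': [0/1 + 1/1*2/3, 0/1 + 1/1*1/1) = [2/3, 1/1) <- contains code 25/36
  emit 'f', narrow to [2/3, 1/1)
Step 2: interval [2/3, 1/1), width = 1/1 - 2/3 = 1/3
  'd': [2/3 + 1/3*0/1, 2/3 + 1/3*1/6) = [2/3, 13/18) <- contains code 25/36
  'c': [2/3 + 1/3*1/6, 2/3 + 1/3*2/3) = [13/18, 8/9)
  'f': [2/3 + 1/3*2/3, 2/3 + 1/3*1/1) = [8/9, 1/1)
  emit 'd', narrow to [2/3, 13/18)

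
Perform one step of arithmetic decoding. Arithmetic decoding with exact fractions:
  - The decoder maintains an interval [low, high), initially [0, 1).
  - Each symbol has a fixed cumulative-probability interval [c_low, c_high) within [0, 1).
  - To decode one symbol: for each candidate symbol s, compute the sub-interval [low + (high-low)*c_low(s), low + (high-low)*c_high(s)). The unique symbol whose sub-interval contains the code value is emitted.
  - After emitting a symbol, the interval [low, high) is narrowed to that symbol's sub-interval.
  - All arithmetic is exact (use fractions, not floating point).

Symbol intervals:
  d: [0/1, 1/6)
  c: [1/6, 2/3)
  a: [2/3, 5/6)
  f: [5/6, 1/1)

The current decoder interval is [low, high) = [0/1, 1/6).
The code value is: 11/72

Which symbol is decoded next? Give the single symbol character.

Answer: f

Derivation:
Interval width = high − low = 1/6 − 0/1 = 1/6
Scaled code = (code − low) / width = (11/72 − 0/1) / 1/6 = 11/12
  d: [0/1, 1/6) 
  c: [1/6, 2/3) 
  a: [2/3, 5/6) 
  f: [5/6, 1/1) ← scaled code falls here ✓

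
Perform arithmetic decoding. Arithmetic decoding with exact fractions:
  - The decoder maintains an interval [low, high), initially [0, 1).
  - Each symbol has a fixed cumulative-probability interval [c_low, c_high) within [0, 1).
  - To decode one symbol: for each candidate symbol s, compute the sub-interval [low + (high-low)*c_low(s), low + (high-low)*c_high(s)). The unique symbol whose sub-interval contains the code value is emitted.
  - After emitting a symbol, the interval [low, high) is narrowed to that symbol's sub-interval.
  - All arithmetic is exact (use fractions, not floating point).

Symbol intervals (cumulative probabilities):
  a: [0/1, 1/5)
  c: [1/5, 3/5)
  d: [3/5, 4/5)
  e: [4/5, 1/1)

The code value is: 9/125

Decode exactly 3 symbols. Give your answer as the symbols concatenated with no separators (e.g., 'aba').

Step 1: interval [0/1, 1/1), width = 1/1 - 0/1 = 1/1
  'a': [0/1 + 1/1*0/1, 0/1 + 1/1*1/5) = [0/1, 1/5) <- contains code 9/125
  'c': [0/1 + 1/1*1/5, 0/1 + 1/1*3/5) = [1/5, 3/5)
  'd': [0/1 + 1/1*3/5, 0/1 + 1/1*4/5) = [3/5, 4/5)
  'e': [0/1 + 1/1*4/5, 0/1 + 1/1*1/1) = [4/5, 1/1)
  emit 'a', narrow to [0/1, 1/5)
Step 2: interval [0/1, 1/5), width = 1/5 - 0/1 = 1/5
  'a': [0/1 + 1/5*0/1, 0/1 + 1/5*1/5) = [0/1, 1/25)
  'c': [0/1 + 1/5*1/5, 0/1 + 1/5*3/5) = [1/25, 3/25) <- contains code 9/125
  'd': [0/1 + 1/5*3/5, 0/1 + 1/5*4/5) = [3/25, 4/25)
  'e': [0/1 + 1/5*4/5, 0/1 + 1/5*1/1) = [4/25, 1/5)
  emit 'c', narrow to [1/25, 3/25)
Step 3: interval [1/25, 3/25), width = 3/25 - 1/25 = 2/25
  'a': [1/25 + 2/25*0/1, 1/25 + 2/25*1/5) = [1/25, 7/125)
  'c': [1/25 + 2/25*1/5, 1/25 + 2/25*3/5) = [7/125, 11/125) <- contains code 9/125
  'd': [1/25 + 2/25*3/5, 1/25 + 2/25*4/5) = [11/125, 13/125)
  'e': [1/25 + 2/25*4/5, 1/25 + 2/25*1/1) = [13/125, 3/25)
  emit 'c', narrow to [7/125, 11/125)

Answer: acc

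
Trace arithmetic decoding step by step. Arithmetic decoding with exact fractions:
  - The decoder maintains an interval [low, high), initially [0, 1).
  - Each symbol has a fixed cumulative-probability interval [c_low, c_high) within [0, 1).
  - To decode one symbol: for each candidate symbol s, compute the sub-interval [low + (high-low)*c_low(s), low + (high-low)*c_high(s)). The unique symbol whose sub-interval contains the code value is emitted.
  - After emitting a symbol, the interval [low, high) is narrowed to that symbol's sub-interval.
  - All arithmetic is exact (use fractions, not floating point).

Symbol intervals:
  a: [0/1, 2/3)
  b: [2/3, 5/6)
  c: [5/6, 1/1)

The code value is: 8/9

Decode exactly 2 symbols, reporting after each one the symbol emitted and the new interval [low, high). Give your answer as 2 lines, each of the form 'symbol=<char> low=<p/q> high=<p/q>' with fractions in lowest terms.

Answer: symbol=c low=5/6 high=1/1
symbol=a low=5/6 high=17/18

Derivation:
Step 1: interval [0/1, 1/1), width = 1/1 - 0/1 = 1/1
  'a': [0/1 + 1/1*0/1, 0/1 + 1/1*2/3) = [0/1, 2/3)
  'b': [0/1 + 1/1*2/3, 0/1 + 1/1*5/6) = [2/3, 5/6)
  'c': [0/1 + 1/1*5/6, 0/1 + 1/1*1/1) = [5/6, 1/1) <- contains code 8/9
  emit 'c', narrow to [5/6, 1/1)
Step 2: interval [5/6, 1/1), width = 1/1 - 5/6 = 1/6
  'a': [5/6 + 1/6*0/1, 5/6 + 1/6*2/3) = [5/6, 17/18) <- contains code 8/9
  'b': [5/6 + 1/6*2/3, 5/6 + 1/6*5/6) = [17/18, 35/36)
  'c': [5/6 + 1/6*5/6, 5/6 + 1/6*1/1) = [35/36, 1/1)
  emit 'a', narrow to [5/6, 17/18)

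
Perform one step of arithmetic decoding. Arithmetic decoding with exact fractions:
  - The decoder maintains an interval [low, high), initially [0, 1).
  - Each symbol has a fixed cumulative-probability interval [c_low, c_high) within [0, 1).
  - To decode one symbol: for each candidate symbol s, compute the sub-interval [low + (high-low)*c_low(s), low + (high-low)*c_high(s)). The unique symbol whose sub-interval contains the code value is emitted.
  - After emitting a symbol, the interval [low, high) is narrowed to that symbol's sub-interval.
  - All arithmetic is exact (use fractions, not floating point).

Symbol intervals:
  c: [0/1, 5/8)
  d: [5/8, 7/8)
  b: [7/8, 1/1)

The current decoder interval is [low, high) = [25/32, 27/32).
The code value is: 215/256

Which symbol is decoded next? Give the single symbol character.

Interval width = high − low = 27/32 − 25/32 = 1/16
Scaled code = (code − low) / width = (215/256 − 25/32) / 1/16 = 15/16
  c: [0/1, 5/8) 
  d: [5/8, 7/8) 
  b: [7/8, 1/1) ← scaled code falls here ✓

Answer: b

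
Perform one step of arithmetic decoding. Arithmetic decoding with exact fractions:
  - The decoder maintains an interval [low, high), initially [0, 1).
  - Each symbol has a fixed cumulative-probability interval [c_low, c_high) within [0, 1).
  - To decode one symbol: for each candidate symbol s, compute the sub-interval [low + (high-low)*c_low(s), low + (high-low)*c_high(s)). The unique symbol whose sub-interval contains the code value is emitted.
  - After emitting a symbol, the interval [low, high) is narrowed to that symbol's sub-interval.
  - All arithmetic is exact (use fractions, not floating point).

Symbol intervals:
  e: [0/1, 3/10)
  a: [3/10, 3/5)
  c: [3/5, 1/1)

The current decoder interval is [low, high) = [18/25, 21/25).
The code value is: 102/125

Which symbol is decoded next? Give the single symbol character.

Answer: c

Derivation:
Interval width = high − low = 21/25 − 18/25 = 3/25
Scaled code = (code − low) / width = (102/125 − 18/25) / 3/25 = 4/5
  e: [0/1, 3/10) 
  a: [3/10, 3/5) 
  c: [3/5, 1/1) ← scaled code falls here ✓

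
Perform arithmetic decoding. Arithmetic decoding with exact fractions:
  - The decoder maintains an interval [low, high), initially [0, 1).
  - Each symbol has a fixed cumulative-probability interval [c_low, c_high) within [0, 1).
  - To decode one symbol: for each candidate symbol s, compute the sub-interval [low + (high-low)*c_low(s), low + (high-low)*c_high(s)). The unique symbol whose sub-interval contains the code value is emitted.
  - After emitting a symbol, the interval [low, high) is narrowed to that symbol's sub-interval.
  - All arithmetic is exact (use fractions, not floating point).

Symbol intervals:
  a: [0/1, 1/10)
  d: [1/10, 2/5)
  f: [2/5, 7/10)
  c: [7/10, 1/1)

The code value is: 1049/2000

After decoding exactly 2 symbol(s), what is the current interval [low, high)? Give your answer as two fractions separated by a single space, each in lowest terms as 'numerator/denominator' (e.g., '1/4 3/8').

Step 1: interval [0/1, 1/1), width = 1/1 - 0/1 = 1/1
  'a': [0/1 + 1/1*0/1, 0/1 + 1/1*1/10) = [0/1, 1/10)
  'd': [0/1 + 1/1*1/10, 0/1 + 1/1*2/5) = [1/10, 2/5)
  'f': [0/1 + 1/1*2/5, 0/1 + 1/1*7/10) = [2/5, 7/10) <- contains code 1049/2000
  'c': [0/1 + 1/1*7/10, 0/1 + 1/1*1/1) = [7/10, 1/1)
  emit 'f', narrow to [2/5, 7/10)
Step 2: interval [2/5, 7/10), width = 7/10 - 2/5 = 3/10
  'a': [2/5 + 3/10*0/1, 2/5 + 3/10*1/10) = [2/5, 43/100)
  'd': [2/5 + 3/10*1/10, 2/5 + 3/10*2/5) = [43/100, 13/25)
  'f': [2/5 + 3/10*2/5, 2/5 + 3/10*7/10) = [13/25, 61/100) <- contains code 1049/2000
  'c': [2/5 + 3/10*7/10, 2/5 + 3/10*1/1) = [61/100, 7/10)
  emit 'f', narrow to [13/25, 61/100)

Answer: 13/25 61/100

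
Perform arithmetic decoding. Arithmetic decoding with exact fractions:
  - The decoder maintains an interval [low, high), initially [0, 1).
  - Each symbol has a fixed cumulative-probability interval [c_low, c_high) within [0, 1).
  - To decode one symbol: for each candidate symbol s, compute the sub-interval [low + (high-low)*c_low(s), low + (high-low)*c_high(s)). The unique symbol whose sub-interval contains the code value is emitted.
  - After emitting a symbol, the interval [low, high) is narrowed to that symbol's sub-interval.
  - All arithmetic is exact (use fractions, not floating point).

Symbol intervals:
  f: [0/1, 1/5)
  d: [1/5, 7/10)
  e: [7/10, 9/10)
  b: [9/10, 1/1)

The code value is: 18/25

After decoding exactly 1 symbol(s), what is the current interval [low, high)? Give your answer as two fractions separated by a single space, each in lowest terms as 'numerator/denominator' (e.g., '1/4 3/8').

Step 1: interval [0/1, 1/1), width = 1/1 - 0/1 = 1/1
  'f': [0/1 + 1/1*0/1, 0/1 + 1/1*1/5) = [0/1, 1/5)
  'd': [0/1 + 1/1*1/5, 0/1 + 1/1*7/10) = [1/5, 7/10)
  'e': [0/1 + 1/1*7/10, 0/1 + 1/1*9/10) = [7/10, 9/10) <- contains code 18/25
  'b': [0/1 + 1/1*9/10, 0/1 + 1/1*1/1) = [9/10, 1/1)
  emit 'e', narrow to [7/10, 9/10)

Answer: 7/10 9/10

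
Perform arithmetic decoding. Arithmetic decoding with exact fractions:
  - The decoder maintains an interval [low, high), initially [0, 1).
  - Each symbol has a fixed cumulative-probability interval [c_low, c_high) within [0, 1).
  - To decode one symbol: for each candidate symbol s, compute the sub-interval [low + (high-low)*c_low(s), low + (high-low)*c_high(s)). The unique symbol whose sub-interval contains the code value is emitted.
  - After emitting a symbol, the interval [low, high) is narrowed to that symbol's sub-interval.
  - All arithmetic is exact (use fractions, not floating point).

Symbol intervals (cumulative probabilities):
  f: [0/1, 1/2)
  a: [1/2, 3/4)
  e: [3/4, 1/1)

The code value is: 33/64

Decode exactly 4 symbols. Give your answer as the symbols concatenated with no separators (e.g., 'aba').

Step 1: interval [0/1, 1/1), width = 1/1 - 0/1 = 1/1
  'f': [0/1 + 1/1*0/1, 0/1 + 1/1*1/2) = [0/1, 1/2)
  'a': [0/1 + 1/1*1/2, 0/1 + 1/1*3/4) = [1/2, 3/4) <- contains code 33/64
  'e': [0/1 + 1/1*3/4, 0/1 + 1/1*1/1) = [3/4, 1/1)
  emit 'a', narrow to [1/2, 3/4)
Step 2: interval [1/2, 3/4), width = 3/4 - 1/2 = 1/4
  'f': [1/2 + 1/4*0/1, 1/2 + 1/4*1/2) = [1/2, 5/8) <- contains code 33/64
  'a': [1/2 + 1/4*1/2, 1/2 + 1/4*3/4) = [5/8, 11/16)
  'e': [1/2 + 1/4*3/4, 1/2 + 1/4*1/1) = [11/16, 3/4)
  emit 'f', narrow to [1/2, 5/8)
Step 3: interval [1/2, 5/8), width = 5/8 - 1/2 = 1/8
  'f': [1/2 + 1/8*0/1, 1/2 + 1/8*1/2) = [1/2, 9/16) <- contains code 33/64
  'a': [1/2 + 1/8*1/2, 1/2 + 1/8*3/4) = [9/16, 19/32)
  'e': [1/2 + 1/8*3/4, 1/2 + 1/8*1/1) = [19/32, 5/8)
  emit 'f', narrow to [1/2, 9/16)
Step 4: interval [1/2, 9/16), width = 9/16 - 1/2 = 1/16
  'f': [1/2 + 1/16*0/1, 1/2 + 1/16*1/2) = [1/2, 17/32) <- contains code 33/64
  'a': [1/2 + 1/16*1/2, 1/2 + 1/16*3/4) = [17/32, 35/64)
  'e': [1/2 + 1/16*3/4, 1/2 + 1/16*1/1) = [35/64, 9/16)
  emit 'f', narrow to [1/2, 17/32)

Answer: afff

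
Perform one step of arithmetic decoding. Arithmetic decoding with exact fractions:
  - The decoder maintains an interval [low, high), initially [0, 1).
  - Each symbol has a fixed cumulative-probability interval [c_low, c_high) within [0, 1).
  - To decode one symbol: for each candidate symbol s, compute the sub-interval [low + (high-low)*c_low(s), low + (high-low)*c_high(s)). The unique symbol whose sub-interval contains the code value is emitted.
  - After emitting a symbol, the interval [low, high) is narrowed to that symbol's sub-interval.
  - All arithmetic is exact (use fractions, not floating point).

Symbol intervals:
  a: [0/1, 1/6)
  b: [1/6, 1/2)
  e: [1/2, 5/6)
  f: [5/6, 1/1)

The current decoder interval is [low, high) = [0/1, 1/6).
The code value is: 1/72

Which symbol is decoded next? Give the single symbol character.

Interval width = high − low = 1/6 − 0/1 = 1/6
Scaled code = (code − low) / width = (1/72 − 0/1) / 1/6 = 1/12
  a: [0/1, 1/6) ← scaled code falls here ✓
  b: [1/6, 1/2) 
  e: [1/2, 5/6) 
  f: [5/6, 1/1) 

Answer: a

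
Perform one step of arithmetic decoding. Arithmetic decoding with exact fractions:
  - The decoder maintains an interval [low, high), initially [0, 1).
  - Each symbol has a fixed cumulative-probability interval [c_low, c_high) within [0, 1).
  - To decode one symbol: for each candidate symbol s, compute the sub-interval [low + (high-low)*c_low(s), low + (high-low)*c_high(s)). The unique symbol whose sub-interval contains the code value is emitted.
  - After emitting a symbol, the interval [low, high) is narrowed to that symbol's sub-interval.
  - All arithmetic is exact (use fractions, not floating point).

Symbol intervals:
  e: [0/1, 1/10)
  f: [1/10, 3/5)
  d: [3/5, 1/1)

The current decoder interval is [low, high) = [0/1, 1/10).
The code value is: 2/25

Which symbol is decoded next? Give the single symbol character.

Answer: d

Derivation:
Interval width = high − low = 1/10 − 0/1 = 1/10
Scaled code = (code − low) / width = (2/25 − 0/1) / 1/10 = 4/5
  e: [0/1, 1/10) 
  f: [1/10, 3/5) 
  d: [3/5, 1/1) ← scaled code falls here ✓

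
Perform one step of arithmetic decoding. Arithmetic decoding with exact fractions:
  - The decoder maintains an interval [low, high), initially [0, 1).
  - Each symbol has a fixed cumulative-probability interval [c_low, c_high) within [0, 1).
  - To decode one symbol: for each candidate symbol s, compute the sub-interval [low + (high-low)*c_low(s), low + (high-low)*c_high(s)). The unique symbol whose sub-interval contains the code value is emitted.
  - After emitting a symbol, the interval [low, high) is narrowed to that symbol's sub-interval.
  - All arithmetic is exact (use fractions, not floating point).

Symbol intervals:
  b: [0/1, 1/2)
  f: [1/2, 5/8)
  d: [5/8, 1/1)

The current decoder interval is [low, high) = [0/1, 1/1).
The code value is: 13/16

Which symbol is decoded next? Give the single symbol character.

Interval width = high − low = 1/1 − 0/1 = 1/1
Scaled code = (code − low) / width = (13/16 − 0/1) / 1/1 = 13/16
  b: [0/1, 1/2) 
  f: [1/2, 5/8) 
  d: [5/8, 1/1) ← scaled code falls here ✓

Answer: d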